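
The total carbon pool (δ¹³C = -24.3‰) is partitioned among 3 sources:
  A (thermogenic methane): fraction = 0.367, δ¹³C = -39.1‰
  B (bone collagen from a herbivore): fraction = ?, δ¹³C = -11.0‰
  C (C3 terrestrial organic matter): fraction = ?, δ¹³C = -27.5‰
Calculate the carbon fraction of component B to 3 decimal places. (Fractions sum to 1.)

0.452

Let f_B and f_C be the unknown fractions; fractions sum to 1 so f_B + f_C = 0.633.
Mass balance: Σ fᵢ·δᵢ = δ_bulk ⇒ f_B·(-11.0) + f_C·(-27.5) = -24.3 − (-14.350) = -9.950
Substitute f_C = 0.633 − f_B:
f_B·(-11.0 − -27.5) = -9.950 − 0.633×(-27.5) = 7.457
f_B = 7.457 / 16.5 = 0.4520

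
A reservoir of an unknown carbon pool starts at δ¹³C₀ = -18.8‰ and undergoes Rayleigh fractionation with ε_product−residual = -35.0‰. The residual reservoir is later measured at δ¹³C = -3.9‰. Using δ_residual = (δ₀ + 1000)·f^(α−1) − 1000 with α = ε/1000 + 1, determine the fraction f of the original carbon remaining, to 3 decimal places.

0.650

α − 1 = ε/1000 = -0.0350
(δ_res + 1000)/(δ₀ + 1000) = (-3.9 + 1000)/(-18.8 + 1000) = 996.1/981.2 = 1.015185
f = 1.015185^(1/-0.0350) = exp(ln(1.015185)/-0.0350) = exp(0.01507/-0.0350)
f = exp(-0.4306) = 0.6501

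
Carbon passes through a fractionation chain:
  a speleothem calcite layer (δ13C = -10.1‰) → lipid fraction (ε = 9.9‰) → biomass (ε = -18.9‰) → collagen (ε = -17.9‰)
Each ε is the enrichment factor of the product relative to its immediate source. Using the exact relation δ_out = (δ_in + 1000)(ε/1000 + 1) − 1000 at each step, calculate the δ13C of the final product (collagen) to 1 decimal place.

-36.8‰

step 1: δ = (-10.10 + 1000)·(9.9/1000 + 1) − 1000 = -0.30‰
step 2: δ = (-0.30 + 1000)·(-18.9/1000 + 1) − 1000 = -19.19‰
step 3: δ = (-19.19 + 1000)·(-17.9/1000 + 1) − 1000 = -36.75‰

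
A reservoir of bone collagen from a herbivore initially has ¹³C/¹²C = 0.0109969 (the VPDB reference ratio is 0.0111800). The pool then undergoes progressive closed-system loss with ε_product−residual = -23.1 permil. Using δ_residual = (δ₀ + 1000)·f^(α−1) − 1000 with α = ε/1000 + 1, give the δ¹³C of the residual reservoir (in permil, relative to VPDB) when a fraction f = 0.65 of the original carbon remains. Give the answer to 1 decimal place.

-6.5 permil

δ₀ = (0.0109969/0.0111800 − 1)×1000 = (0.983623 − 1)×1000 = -16.377 permil
α − 1 = ε/1000 = -0.0231
f^(α−1) = 0.65^(-0.0231) = 1.010001
δ_res = (-16.377 + 1000) × 1.010001 − 1000 = 993.460 − 1000 = -6.54 permil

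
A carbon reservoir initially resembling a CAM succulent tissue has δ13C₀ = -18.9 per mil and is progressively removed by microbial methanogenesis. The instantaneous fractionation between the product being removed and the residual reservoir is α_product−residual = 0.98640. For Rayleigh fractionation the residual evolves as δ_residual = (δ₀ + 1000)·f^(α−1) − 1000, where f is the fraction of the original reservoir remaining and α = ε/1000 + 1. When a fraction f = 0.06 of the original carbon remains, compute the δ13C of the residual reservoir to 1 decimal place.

19.4 per mil

Rayleigh residual: δ_res = (δ₀ + 1000)·f^(α−1) − 1000
α − 1 = -0.01360
f^(α−1) = 0.06^(-0.01360) = 1.039004
δ_res = (-18.9 + 1000) × 1.039004 − 1000 = 1019.367 − 1000 = 19.37 per mil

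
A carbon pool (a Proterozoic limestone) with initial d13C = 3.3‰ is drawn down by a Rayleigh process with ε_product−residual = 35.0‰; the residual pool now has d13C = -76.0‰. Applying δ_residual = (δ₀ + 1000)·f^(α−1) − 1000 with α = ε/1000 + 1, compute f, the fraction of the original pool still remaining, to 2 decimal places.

α − 1 = ε/1000 = 0.0350
(δ_res + 1000)/(δ₀ + 1000) = (-76.0 + 1000)/(3.3 + 1000) = 924.0/1003.3 = 0.920961
f = 0.920961^(1/0.0350) = exp(ln(0.920961)/0.0350) = exp(-0.08234/0.0350)
f = exp(-2.3525) = 0.0951

0.10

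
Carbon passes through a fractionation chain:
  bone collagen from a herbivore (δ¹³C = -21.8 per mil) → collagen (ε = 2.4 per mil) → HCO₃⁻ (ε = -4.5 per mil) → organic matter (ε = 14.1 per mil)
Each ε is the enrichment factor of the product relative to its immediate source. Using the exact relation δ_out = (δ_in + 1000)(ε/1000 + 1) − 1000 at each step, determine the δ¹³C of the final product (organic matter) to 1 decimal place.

step 1: δ = (-21.80 + 1000)·(2.4/1000 + 1) − 1000 = -19.45 per mil
step 2: δ = (-19.45 + 1000)·(-4.5/1000 + 1) − 1000 = -23.86 per mil
step 3: δ = (-23.86 + 1000)·(14.1/1000 + 1) − 1000 = -10.10 per mil

-10.1 per mil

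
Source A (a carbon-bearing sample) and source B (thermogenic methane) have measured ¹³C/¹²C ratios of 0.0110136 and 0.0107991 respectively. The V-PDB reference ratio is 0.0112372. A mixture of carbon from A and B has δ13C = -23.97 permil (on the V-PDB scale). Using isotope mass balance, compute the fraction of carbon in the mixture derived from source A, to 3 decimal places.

δ_A = (0.0110136/0.0112372 − 1)×1000 = (0.980102 − 1)×1000 = -19.898 permil
δ_B = (0.0107991/0.0112372 − 1)×1000 = (0.961013 − 1)×1000 = -38.987 permil
f_A = (δ_mix − δ_B)/(δ_A − δ_B) = (-23.97 − (-38.987))/(-19.898 − (-38.987))
f_A = 15.017 / 19.088 = 0.7867

0.787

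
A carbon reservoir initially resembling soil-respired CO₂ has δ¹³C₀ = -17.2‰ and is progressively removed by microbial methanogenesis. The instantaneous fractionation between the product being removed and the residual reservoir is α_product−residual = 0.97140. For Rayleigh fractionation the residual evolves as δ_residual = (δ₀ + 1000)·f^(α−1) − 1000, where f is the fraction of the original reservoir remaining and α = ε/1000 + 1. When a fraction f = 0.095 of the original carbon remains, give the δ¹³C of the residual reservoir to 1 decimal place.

Rayleigh residual: δ_res = (δ₀ + 1000)·f^(α−1) − 1000
α − 1 = -0.02860
f^(α−1) = 0.095^(-0.02860) = 1.069639
δ_res = (-17.2 + 1000) × 1.069639 − 1000 = 1051.241 − 1000 = 51.24‰

51.2‰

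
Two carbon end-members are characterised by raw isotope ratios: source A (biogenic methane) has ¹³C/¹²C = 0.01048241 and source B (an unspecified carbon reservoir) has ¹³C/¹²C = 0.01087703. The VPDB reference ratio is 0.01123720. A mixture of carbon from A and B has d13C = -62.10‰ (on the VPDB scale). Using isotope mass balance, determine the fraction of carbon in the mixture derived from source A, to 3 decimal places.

δ_A = (0.01048241/0.01123720 − 1)×1000 = (0.932831 − 1)×1000 = -67.169‰
δ_B = (0.01087703/0.01123720 − 1)×1000 = (0.967948 − 1)×1000 = -32.052‰
f_A = (δ_mix − δ_B)/(δ_A − δ_B) = (-62.10 − (-32.052))/(-67.169 − (-32.052))
f_A = -30.048 / -35.117 = 0.8557

0.856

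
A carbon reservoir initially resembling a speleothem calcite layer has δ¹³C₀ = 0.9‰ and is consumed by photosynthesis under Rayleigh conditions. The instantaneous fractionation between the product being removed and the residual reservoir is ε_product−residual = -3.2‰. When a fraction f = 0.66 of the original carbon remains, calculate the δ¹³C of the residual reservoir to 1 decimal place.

Rayleigh residual: δ_res = (δ₀ + 1000)·f^(α−1) − 1000
α = ε/1000 + 1 = 0.99680, so α − 1 = -0.00320
f^(α−1) = 0.66^(-0.00320) = 1.001331
δ_res = (0.9 + 1000) × 1.001331 − 1000 = 1002.232 − 1000 = 2.23‰

2.2‰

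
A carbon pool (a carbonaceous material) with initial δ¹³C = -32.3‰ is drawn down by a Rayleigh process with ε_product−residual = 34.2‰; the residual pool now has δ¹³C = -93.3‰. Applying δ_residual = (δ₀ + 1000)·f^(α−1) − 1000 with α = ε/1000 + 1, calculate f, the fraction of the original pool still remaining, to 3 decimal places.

0.149

α − 1 = ε/1000 = 0.0342
(δ_res + 1000)/(δ₀ + 1000) = (-93.3 + 1000)/(-32.3 + 1000) = 906.7/967.7 = 0.936964
f = 0.936964^(1/0.0342) = exp(ln(0.936964)/0.0342) = exp(-0.06511/0.0342)
f = exp(-1.9038) = 0.1490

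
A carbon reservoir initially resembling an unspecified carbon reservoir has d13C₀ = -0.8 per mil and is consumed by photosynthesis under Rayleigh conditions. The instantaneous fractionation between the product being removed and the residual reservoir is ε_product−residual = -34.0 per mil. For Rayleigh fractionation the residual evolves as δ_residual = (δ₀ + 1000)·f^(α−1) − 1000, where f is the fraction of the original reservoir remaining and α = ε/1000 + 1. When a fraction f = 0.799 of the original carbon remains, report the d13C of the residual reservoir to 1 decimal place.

6.9 per mil

Rayleigh residual: δ_res = (δ₀ + 1000)·f^(α−1) − 1000
α = ε/1000 + 1 = 0.96600, so α − 1 = -0.03400
f^(α−1) = 0.799^(-0.03400) = 1.007659
δ_res = (-0.8 + 1000) × 1.007659 − 1000 = 1006.852 − 1000 = 6.85 per mil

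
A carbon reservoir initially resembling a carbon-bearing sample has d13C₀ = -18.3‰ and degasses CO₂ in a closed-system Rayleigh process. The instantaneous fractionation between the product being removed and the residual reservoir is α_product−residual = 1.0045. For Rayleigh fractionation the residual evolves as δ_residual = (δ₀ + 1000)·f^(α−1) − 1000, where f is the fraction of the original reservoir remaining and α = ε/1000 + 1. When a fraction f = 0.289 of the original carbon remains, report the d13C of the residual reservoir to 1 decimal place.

Rayleigh residual: δ_res = (δ₀ + 1000)·f^(α−1) − 1000
α − 1 = 0.00450
f^(α−1) = 0.289^(0.00450) = 0.994430
δ_res = (-18.3 + 1000) × 0.994430 − 1000 = 976.232 − 1000 = -23.77‰

-23.8‰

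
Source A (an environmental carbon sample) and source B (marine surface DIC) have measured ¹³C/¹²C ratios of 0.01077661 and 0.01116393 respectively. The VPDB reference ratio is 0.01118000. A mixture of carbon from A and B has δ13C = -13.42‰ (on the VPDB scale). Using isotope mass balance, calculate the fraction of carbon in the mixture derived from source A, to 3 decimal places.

0.346

δ_A = (0.01077661/0.01118000 − 1)×1000 = (0.963919 − 1)×1000 = -36.081‰
δ_B = (0.01116393/0.01118000 − 1)×1000 = (0.998563 − 1)×1000 = -1.437‰
f_A = (δ_mix − δ_B)/(δ_A − δ_B) = (-13.42 − (-1.437))/(-36.081 − (-1.437))
f_A = -11.983 / -34.644 = 0.3459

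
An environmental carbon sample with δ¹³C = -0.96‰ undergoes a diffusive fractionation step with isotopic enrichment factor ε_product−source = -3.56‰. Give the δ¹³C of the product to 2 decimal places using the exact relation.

To first order, δ_product ≈ δ_source + ε = -4.52‰.
Exactly, δ_product = (δ_source + 1000)·(ε/1000 + 1) − 1000.
δ_product = (-0.96 + 1000) × (-3.56/1000 + 1) − 1000
δ_product = -4.517‰

-4.52‰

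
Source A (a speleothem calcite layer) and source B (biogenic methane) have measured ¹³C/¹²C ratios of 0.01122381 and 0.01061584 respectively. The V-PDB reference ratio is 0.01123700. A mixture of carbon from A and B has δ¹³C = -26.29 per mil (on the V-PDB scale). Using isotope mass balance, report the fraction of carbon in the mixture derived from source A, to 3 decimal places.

0.536

δ_A = (0.01122381/0.01123700 − 1)×1000 = (0.998826 − 1)×1000 = -1.174 per mil
δ_B = (0.01061584/0.01123700 − 1)×1000 = (0.944722 − 1)×1000 = -55.278 per mil
f_A = (δ_mix − δ_B)/(δ_A − δ_B) = (-26.29 − (-55.278))/(-1.174 − (-55.278))
f_A = 28.988 / 54.104 = 0.5358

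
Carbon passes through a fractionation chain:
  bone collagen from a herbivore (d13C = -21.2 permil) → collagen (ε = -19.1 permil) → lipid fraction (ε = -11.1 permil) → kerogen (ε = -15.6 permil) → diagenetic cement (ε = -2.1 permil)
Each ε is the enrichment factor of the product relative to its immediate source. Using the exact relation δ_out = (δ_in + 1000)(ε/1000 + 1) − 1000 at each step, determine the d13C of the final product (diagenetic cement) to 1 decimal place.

-67.3 permil

step 1: δ = (-21.20 + 1000)·(-19.1/1000 + 1) − 1000 = -39.90 permil
step 2: δ = (-39.90 + 1000)·(-11.1/1000 + 1) − 1000 = -50.55 permil
step 3: δ = (-50.55 + 1000)·(-15.6/1000 + 1) − 1000 = -65.36 permil
step 4: δ = (-65.36 + 1000)·(-2.1/1000 + 1) − 1000 = -67.33 permil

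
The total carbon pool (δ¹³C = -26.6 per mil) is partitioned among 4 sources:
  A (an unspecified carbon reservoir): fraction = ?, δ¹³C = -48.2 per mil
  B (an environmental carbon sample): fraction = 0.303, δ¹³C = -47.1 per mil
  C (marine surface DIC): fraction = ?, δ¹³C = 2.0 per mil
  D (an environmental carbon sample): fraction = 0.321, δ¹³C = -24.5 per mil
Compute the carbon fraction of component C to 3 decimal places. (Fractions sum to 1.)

Let f_C and f_A be the unknown fractions; fractions sum to 1 so f_C + f_A = 0.376.
Mass balance: Σ fᵢ·δᵢ = δ_bulk ⇒ f_C·(2.0) + f_A·(-48.2) = -26.6 − (-22.136) = -4.464
Substitute f_A = 0.376 − f_C:
f_C·(2.0 − -48.2) = -4.464 − 0.376×(-48.2) = 13.659
f_C = 13.659 / 50.2 = 0.2721

0.272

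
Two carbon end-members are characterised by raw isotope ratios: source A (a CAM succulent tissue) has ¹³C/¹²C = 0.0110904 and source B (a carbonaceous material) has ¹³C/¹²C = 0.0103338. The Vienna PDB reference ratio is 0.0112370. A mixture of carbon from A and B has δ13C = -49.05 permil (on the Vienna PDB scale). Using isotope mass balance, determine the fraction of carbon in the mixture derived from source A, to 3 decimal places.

0.465

δ_A = (0.0110904/0.0112370 − 1)×1000 = (0.986954 − 1)×1000 = -13.046 permil
δ_B = (0.0103338/0.0112370 − 1)×1000 = (0.919623 − 1)×1000 = -80.377 permil
f_A = (δ_mix − δ_B)/(δ_A − δ_B) = (-49.05 − (-80.377))/(-13.046 − (-80.377))
f_A = 31.327 / 67.331 = 0.4653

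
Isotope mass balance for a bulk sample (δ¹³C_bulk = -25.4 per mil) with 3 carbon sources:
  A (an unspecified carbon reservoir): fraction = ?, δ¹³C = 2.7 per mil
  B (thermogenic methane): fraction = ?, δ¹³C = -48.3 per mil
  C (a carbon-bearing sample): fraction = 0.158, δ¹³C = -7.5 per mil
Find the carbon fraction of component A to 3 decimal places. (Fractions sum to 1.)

0.323

Let f_A and f_B be the unknown fractions; fractions sum to 1 so f_A + f_B = 0.842.
Mass balance: Σ fᵢ·δᵢ = δ_bulk ⇒ f_A·(2.7) + f_B·(-48.3) = -25.4 − (-1.185) = -24.215
Substitute f_B = 0.842 − f_A:
f_A·(2.7 − -48.3) = -24.215 − 0.842×(-48.3) = 16.454
f_A = 16.454 / 51.0 = 0.3226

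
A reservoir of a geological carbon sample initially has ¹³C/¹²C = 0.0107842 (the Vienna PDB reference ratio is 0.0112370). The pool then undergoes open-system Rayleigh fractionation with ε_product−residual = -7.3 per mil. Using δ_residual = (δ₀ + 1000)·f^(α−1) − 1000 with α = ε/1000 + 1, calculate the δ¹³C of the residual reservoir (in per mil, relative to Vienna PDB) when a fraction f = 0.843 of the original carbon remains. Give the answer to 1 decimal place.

-39.1 per mil

δ₀ = (0.0107842/0.0112370 − 1)×1000 = (0.959705 − 1)×1000 = -40.295 per mil
α − 1 = ε/1000 = -0.0073
f^(α−1) = 0.843^(-0.0073) = 1.001248
δ_res = (-40.295 + 1000) × 1.001248 − 1000 = 960.902 − 1000 = -39.10 per mil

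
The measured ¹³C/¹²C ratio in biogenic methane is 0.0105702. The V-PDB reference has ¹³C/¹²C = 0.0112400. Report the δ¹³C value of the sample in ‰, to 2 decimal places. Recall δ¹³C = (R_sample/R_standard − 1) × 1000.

δ¹³C = (R_sample / R_standard − 1) × 1000
R_sample / R_standard = 0.0105702 / 0.0112400 = 0.940409
δ¹³C = (0.940409 − 1) × 1000 = -59.591‰

-59.59‰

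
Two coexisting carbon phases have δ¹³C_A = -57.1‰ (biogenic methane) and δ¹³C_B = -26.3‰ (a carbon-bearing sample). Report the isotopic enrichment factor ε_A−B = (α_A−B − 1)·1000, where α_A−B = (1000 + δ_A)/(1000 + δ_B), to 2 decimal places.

-31.63‰

α_A−B = (1000 + -57.1) / (1000 + -26.3) = 942.9 / 973.7 = 0.968368
ε_A−B = (0.968368 − 1) × 1000 = -31.632‰
(The approximation ε ≈ δ_A − δ_B would give -30.8‰.)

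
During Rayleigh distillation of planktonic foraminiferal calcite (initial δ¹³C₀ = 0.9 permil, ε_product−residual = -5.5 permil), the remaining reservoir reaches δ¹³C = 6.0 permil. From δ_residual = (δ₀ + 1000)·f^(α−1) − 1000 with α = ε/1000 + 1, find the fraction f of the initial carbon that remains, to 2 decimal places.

α − 1 = ε/1000 = -0.0055
(δ_res + 1000)/(δ₀ + 1000) = (6.0 + 1000)/(0.9 + 1000) = 1006.0/1000.9 = 1.005095
f = 1.005095^(1/-0.0055) = exp(ln(1.005095)/-0.0055) = exp(0.00508/-0.0055)
f = exp(-0.9241) = 0.3969

0.40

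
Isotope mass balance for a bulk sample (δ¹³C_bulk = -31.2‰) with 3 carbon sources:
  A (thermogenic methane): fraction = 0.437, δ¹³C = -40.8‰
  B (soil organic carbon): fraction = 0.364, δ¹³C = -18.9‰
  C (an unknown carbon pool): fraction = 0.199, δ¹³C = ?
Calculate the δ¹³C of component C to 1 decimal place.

Isotope mass balance: δ_bulk = Σ fᵢ·δᵢ.
-31.2 = 0.437×(-40.8) + 0.364×(-18.9) + 0.199×δ_C
0.199·δ_C = -31.2 − (-24.709) = -6.491
δ_C = -6.491 / 0.199 = -32.62‰

-32.6‰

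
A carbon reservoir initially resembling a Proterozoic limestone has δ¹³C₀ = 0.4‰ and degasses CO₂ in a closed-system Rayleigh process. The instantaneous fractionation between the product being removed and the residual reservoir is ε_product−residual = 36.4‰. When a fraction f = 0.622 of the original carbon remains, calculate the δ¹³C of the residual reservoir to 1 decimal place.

Rayleigh residual: δ_res = (δ₀ + 1000)·f^(α−1) − 1000
α = ε/1000 + 1 = 1.03640, so α − 1 = 0.03640
f^(α−1) = 0.622^(0.03640) = 0.982865
δ_res = (0.4 + 1000) × 0.982865 − 1000 = 983.258 − 1000 = -16.74‰

-16.7‰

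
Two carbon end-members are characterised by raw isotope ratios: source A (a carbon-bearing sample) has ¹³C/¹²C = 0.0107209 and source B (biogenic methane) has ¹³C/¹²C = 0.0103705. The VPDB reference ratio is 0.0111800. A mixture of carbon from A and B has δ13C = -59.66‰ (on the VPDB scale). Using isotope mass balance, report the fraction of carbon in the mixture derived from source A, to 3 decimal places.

δ_A = (0.0107209/0.0111800 − 1)×1000 = (0.958936 − 1)×1000 = -41.064‰
δ_B = (0.0103705/0.0111800 − 1)×1000 = (0.927594 − 1)×1000 = -72.406‰
f_A = (δ_mix − δ_B)/(δ_A − δ_B) = (-59.66 − (-72.406))/(-41.064 − (-72.406))
f_A = 12.746 / 31.342 = 0.4067

0.407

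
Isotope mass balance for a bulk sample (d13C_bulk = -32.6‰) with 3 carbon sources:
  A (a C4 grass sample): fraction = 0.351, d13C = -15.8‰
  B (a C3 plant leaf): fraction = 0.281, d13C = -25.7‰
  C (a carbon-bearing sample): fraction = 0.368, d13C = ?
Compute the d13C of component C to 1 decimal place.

-53.9‰

Isotope mass balance: δ_bulk = Σ fᵢ·δᵢ.
-32.6 = 0.351×(-15.8) + 0.281×(-25.7) + 0.368×δ_C
0.368·δ_C = -32.6 − (-12.768) = -19.833
δ_C = -19.833 / 0.368 = -53.89‰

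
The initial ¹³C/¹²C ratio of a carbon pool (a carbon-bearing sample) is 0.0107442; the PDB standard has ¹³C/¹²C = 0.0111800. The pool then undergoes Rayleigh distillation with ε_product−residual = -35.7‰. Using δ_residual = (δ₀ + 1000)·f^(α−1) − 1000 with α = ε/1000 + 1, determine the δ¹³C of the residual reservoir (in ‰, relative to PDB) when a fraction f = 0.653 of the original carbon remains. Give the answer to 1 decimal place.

δ₀ = (0.0107442/0.0111800 − 1)×1000 = (0.961020 − 1)×1000 = -38.980‰
α − 1 = ε/1000 = -0.0357
f^(α−1) = 0.653^(-0.0357) = 1.015331
δ_res = (-38.980 + 1000) × 1.015331 − 1000 = 975.753 − 1000 = -24.25‰

-24.2‰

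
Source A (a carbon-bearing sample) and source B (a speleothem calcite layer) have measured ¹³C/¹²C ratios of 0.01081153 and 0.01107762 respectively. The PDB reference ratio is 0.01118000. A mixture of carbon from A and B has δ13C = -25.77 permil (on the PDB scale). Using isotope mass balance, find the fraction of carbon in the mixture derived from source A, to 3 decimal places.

0.698

δ_A = (0.01081153/0.01118000 − 1)×1000 = (0.967042 − 1)×1000 = -32.958 permil
δ_B = (0.01107762/0.01118000 − 1)×1000 = (0.990843 − 1)×1000 = -9.157 permil
f_A = (δ_mix − δ_B)/(δ_A − δ_B) = (-25.77 − (-9.157))/(-32.958 − (-9.157))
f_A = -16.613 / -23.801 = 0.6980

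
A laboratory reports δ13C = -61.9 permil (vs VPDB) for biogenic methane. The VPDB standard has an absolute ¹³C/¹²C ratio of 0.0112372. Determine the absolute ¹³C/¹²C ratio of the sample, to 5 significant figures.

R_sample = R_standard × (δ13C/1000 + 1)
R_sample = 0.0112372 × (-61.9/1000 + 1) = 0.0112372 × 0.938100
R_sample = 0.0105416

0.010542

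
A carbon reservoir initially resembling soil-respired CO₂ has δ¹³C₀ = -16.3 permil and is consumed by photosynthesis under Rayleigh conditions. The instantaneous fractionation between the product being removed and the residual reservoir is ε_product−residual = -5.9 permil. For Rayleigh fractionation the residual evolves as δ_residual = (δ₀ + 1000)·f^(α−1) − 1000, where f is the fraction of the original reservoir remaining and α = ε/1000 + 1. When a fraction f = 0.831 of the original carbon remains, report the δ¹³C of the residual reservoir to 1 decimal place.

Rayleigh residual: δ_res = (δ₀ + 1000)·f^(α−1) − 1000
α = ε/1000 + 1 = 0.99410, so α − 1 = -0.00590
f^(α−1) = 0.831^(-0.00590) = 1.001093
δ_res = (-16.3 + 1000) × 1.001093 − 1000 = 984.775 − 1000 = -15.22 permil

-15.2 permil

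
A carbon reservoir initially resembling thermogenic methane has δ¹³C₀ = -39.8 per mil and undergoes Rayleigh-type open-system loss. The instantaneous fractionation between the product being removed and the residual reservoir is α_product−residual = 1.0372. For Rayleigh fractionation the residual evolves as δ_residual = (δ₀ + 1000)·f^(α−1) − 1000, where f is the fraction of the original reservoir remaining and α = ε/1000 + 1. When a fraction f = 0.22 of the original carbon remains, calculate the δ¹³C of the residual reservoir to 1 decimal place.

Rayleigh residual: δ_res = (δ₀ + 1000)·f^(α−1) − 1000
α − 1 = 0.03720
f^(α−1) = 0.22^(0.03720) = 0.945231
δ_res = (-39.8 + 1000) × 0.945231 − 1000 = 907.611 − 1000 = -92.39 per mil

-92.4 per mil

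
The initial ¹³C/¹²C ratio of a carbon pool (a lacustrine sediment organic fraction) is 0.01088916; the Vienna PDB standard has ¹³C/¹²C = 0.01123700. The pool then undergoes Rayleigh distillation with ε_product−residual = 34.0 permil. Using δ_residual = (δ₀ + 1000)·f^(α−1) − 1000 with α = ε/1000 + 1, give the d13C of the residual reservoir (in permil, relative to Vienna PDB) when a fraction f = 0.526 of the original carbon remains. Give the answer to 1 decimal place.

-51.9 permil

δ₀ = (0.01088916/0.01123700 − 1)×1000 = (0.969045 − 1)×1000 = -30.955 permil
α − 1 = ε/1000 = 0.0340
f^(α−1) = 0.526^(0.0340) = 0.978393
δ_res = (-30.955 + 1000) × 0.978393 − 1000 = 948.107 − 1000 = -51.89 permil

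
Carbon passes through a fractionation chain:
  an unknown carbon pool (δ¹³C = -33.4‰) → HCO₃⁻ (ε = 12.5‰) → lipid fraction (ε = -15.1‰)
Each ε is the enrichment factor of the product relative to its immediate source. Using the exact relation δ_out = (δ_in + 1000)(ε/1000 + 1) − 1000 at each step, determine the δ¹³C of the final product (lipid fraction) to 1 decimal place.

step 1: δ = (-33.40 + 1000)·(12.5/1000 + 1) − 1000 = -21.32‰
step 2: δ = (-21.32 + 1000)·(-15.1/1000 + 1) − 1000 = -36.10‰

-36.1‰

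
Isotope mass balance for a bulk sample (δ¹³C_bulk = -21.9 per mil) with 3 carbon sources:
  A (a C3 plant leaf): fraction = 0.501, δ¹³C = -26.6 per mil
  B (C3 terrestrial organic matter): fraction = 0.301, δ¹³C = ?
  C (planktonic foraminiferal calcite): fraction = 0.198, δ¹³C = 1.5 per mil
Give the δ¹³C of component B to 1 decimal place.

Isotope mass balance: δ_bulk = Σ fᵢ·δᵢ.
-21.9 = 0.501×(-26.6) + 0.301×δ_B + 0.198×(1.5)
0.301·δ_B = -21.9 − (-13.030) = -8.870
δ_B = -8.870 / 0.301 = -29.47 per mil

-29.5 per mil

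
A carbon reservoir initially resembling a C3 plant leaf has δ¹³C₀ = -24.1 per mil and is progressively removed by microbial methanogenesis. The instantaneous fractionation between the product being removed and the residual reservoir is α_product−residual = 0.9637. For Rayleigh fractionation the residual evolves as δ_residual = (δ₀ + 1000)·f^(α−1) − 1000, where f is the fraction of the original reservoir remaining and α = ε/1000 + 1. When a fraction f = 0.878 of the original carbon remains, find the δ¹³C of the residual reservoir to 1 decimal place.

-19.5 per mil

Rayleigh residual: δ_res = (δ₀ + 1000)·f^(α−1) − 1000
α − 1 = -0.03630
f^(α−1) = 0.878^(-0.03630) = 1.004734
δ_res = (-24.1 + 1000) × 1.004734 − 1000 = 980.520 − 1000 = -19.48 per mil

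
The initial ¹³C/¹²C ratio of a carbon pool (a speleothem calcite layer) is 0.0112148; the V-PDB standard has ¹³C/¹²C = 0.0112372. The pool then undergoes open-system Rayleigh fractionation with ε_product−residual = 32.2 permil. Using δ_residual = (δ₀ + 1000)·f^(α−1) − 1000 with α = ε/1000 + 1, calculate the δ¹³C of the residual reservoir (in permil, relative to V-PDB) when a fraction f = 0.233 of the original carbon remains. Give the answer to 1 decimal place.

δ₀ = (0.0112148/0.0112372 − 1)×1000 = (0.998007 − 1)×1000 = -1.993 permil
α − 1 = ε/1000 = 0.0322
f^(α−1) = 0.233^(0.0322) = 0.954177
δ_res = (-1.993 + 1000) × 0.954177 − 1000 = 952.275 − 1000 = -47.73 permil

-47.7 permil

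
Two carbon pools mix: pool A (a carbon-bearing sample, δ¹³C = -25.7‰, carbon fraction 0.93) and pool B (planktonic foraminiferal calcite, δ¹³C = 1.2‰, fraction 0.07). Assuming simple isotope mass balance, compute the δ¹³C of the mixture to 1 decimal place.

-23.8‰

δ_mix = f_A·δ_A + f_B·δ_B
δ_mix = 0.93 × (-25.7) + 0.07 × (1.2)
δ_mix = -23.90 + 0.08 = -23.82‰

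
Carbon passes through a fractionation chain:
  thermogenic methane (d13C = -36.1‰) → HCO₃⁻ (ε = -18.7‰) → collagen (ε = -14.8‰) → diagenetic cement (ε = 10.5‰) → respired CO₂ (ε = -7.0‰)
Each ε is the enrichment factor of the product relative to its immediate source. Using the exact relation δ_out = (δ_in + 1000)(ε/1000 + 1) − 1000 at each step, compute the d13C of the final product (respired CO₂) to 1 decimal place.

-64.9‰

step 1: δ = (-36.10 + 1000)·(-18.7/1000 + 1) − 1000 = -54.12‰
step 2: δ = (-54.12 + 1000)·(-14.8/1000 + 1) − 1000 = -68.12‰
step 3: δ = (-68.12 + 1000)·(10.5/1000 + 1) − 1000 = -58.34‰
step 4: δ = (-58.34 + 1000)·(-7.0/1000 + 1) − 1000 = -64.93‰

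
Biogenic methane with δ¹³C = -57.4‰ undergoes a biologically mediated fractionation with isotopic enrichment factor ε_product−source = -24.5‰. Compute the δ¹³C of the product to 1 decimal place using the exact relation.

-80.5‰

To first order, δ_product ≈ δ_source + ε = -81.9‰.
Exactly, δ_product = (δ_source + 1000)·(ε/1000 + 1) − 1000.
δ_product = (-57.4 + 1000) × (-24.5/1000 + 1) − 1000
δ_product = -80.49‰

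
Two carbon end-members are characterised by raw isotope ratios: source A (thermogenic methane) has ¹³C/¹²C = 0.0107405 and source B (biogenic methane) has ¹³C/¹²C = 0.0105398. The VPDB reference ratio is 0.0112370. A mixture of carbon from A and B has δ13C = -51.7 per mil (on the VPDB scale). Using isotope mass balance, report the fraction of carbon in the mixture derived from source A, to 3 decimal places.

δ_A = (0.0107405/0.0112370 − 1)×1000 = (0.955816 − 1)×1000 = -44.184 per mil
δ_B = (0.0105398/0.0112370 − 1)×1000 = (0.937955 − 1)×1000 = -62.045 per mil
f_A = (δ_mix − δ_B)/(δ_A − δ_B) = (-51.7 − (-62.045))/(-44.184 − (-62.045))
f_A = 10.345 / 17.861 = 0.5792

0.579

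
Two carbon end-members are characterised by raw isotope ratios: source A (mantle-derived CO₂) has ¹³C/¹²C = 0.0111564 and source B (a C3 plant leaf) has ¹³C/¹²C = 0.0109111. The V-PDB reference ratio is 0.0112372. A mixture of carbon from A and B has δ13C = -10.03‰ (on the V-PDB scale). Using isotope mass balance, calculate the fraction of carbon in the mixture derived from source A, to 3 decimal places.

0.870

δ_A = (0.0111564/0.0112372 − 1)×1000 = (0.992810 − 1)×1000 = -7.190‰
δ_B = (0.0109111/0.0112372 − 1)×1000 = (0.970980 − 1)×1000 = -29.020‰
f_A = (δ_mix − δ_B)/(δ_A − δ_B) = (-10.03 − (-29.020))/(-7.190 − (-29.020))
f_A = 18.990 / 21.829 = 0.8699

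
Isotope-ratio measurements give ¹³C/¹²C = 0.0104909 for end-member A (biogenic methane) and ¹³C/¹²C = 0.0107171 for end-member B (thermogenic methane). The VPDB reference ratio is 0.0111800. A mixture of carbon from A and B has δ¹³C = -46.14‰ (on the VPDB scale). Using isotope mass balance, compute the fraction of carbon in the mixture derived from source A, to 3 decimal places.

δ_A = (0.0104909/0.0111800 − 1)×1000 = (0.938363 − 1)×1000 = -61.637‰
δ_B = (0.0107171/0.0111800 − 1)×1000 = (0.958596 − 1)×1000 = -41.404‰
f_A = (δ_mix − δ_B)/(δ_A − δ_B) = (-46.14 − (-41.404))/(-61.637 − (-41.404))
f_A = -4.736 / -20.233 = 0.2341

0.234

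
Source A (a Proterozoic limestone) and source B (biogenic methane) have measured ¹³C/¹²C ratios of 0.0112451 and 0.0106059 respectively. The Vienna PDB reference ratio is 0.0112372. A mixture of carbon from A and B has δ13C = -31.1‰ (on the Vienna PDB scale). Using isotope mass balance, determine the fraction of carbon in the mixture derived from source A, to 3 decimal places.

0.441

δ_A = (0.0112451/0.0112372 − 1)×1000 = (1.000703 − 1)×1000 = 0.703‰
δ_B = (0.0106059/0.0112372 − 1)×1000 = (0.943821 − 1)×1000 = -56.179‰
f_A = (δ_mix − δ_B)/(δ_A − δ_B) = (-31.1 − (-56.179))/(0.703 − (-56.179))
f_A = 25.079 / 56.882 = 0.4409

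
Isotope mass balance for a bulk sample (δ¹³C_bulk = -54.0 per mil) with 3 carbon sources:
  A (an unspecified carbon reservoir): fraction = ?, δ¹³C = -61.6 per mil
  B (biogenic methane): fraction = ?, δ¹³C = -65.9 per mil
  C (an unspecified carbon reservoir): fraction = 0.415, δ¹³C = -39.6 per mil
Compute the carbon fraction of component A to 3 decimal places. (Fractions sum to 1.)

Let f_A and f_B be the unknown fractions; fractions sum to 1 so f_A + f_B = 0.585.
Mass balance: Σ fᵢ·δᵢ = δ_bulk ⇒ f_A·(-61.6) + f_B·(-65.9) = -54.0 − (-16.434) = -37.566
Substitute f_B = 0.585 − f_A:
f_A·(-61.6 − -65.9) = -37.566 − 0.585×(-65.9) = 0.986
f_A = 0.986 / 4.3 = 0.2292

0.229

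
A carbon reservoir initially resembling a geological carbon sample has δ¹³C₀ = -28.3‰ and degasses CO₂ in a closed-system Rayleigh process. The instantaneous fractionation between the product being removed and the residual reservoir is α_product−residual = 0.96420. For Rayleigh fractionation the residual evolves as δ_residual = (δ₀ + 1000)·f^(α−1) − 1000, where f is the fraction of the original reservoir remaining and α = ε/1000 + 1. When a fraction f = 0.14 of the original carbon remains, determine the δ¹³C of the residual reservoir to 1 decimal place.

Rayleigh residual: δ_res = (δ₀ + 1000)·f^(α−1) − 1000
α − 1 = -0.03580
f^(α−1) = 0.14^(-0.03580) = 1.072923
δ_res = (-28.3 + 1000) × 1.072923 − 1000 = 1042.559 − 1000 = 42.56‰

42.6‰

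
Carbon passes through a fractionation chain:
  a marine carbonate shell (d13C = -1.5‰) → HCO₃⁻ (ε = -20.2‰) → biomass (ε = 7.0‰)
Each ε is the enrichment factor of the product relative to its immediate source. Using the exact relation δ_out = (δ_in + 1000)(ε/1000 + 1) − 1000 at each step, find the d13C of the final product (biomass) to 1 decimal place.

step 1: δ = (-1.50 + 1000)·(-20.2/1000 + 1) − 1000 = -21.67‰
step 2: δ = (-21.67 + 1000)·(7.0/1000 + 1) − 1000 = -14.82‰

-14.8‰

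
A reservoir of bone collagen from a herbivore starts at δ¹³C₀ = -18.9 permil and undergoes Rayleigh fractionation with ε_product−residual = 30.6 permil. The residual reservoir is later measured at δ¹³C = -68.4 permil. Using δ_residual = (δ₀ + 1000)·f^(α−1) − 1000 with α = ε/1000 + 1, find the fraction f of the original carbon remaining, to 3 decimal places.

0.184

α − 1 = ε/1000 = 0.0306
(δ_res + 1000)/(δ₀ + 1000) = (-68.4 + 1000)/(-18.9 + 1000) = 931.6/981.1 = 0.949546
f = 0.949546^(1/0.0306) = exp(ln(0.949546)/0.0306) = exp(-0.05177/0.0306)
f = exp(-1.6919) = 0.1842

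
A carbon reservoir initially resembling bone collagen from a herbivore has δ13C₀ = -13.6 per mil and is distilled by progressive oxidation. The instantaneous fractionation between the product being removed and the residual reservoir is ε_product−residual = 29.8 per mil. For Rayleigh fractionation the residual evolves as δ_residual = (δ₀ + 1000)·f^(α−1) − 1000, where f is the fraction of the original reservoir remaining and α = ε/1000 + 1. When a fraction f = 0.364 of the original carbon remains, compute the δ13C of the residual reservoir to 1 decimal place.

Rayleigh residual: δ_res = (δ₀ + 1000)·f^(α−1) − 1000
α = ε/1000 + 1 = 1.02980, so α − 1 = 0.02980
f^(α−1) = 0.364^(0.02980) = 0.970333
δ_res = (-13.6 + 1000) × 0.970333 − 1000 = 957.137 − 1000 = -42.86 per mil

-42.9 per mil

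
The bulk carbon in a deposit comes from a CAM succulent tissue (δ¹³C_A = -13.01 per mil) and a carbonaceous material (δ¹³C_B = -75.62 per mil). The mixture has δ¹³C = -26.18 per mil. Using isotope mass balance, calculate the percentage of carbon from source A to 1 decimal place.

79.0%

δ_mix = f_A·δ_A + (1 − f_A)·δ_B  ⇒  f_A = (δ_mix − δ_B)/(δ_A − δ_B)
f_A = (-26.18 − (-75.62)) / (-13.01 − (-75.62))
f_A = 49.44 / 62.61 = 0.7897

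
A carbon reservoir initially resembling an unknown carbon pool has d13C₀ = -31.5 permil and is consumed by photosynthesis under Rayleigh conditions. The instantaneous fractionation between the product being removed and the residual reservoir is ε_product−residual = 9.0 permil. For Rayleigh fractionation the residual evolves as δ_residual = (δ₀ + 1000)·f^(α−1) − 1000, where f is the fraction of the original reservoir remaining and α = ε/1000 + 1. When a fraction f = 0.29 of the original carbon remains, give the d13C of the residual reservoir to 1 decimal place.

-42.2 permil

Rayleigh residual: δ_res = (δ₀ + 1000)·f^(α−1) − 1000
α = ε/1000 + 1 = 1.00900, so α − 1 = 0.00900
f^(α−1) = 0.29^(0.00900) = 0.988921
δ_res = (-31.5 + 1000) × 0.988921 − 1000 = 957.770 − 1000 = -42.23 permil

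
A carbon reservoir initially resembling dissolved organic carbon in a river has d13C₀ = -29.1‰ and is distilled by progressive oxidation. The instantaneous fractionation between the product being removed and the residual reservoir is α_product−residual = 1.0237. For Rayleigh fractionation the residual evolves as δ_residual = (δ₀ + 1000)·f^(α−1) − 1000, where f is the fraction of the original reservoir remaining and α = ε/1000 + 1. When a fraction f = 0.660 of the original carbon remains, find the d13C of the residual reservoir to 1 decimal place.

-38.6‰

Rayleigh residual: δ_res = (δ₀ + 1000)·f^(α−1) − 1000
α − 1 = 0.02370
f^(α−1) = 0.660^(0.02370) = 0.990201
δ_res = (-29.1 + 1000) × 0.990201 − 1000 = 961.386 − 1000 = -38.61‰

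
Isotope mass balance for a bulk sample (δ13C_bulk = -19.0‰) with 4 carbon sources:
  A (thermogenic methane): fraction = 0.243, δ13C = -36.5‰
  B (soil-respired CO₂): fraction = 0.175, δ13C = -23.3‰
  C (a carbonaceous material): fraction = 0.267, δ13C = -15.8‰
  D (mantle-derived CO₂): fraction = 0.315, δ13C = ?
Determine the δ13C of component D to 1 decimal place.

Isotope mass balance: δ_bulk = Σ fᵢ·δᵢ.
-19.0 = 0.243×(-36.5) + 0.175×(-23.3) + 0.267×(-15.8) + 0.315×δ_D
0.315·δ_D = -19.0 − (-17.166) = -1.834
δ_D = -1.834 / 0.315 = -5.82‰

-5.8‰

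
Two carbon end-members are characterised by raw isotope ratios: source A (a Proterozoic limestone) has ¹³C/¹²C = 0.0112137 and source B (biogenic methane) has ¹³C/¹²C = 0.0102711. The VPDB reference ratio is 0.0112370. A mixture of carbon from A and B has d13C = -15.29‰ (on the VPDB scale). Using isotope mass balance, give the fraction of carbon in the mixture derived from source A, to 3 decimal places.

0.842

δ_A = (0.0112137/0.0112370 − 1)×1000 = (0.997926 − 1)×1000 = -2.074‰
δ_B = (0.0102711/0.0112370 − 1)×1000 = (0.914043 − 1)×1000 = -85.957‰
f_A = (δ_mix − δ_B)/(δ_A − δ_B) = (-15.29 − (-85.957))/(-2.074 − (-85.957))
f_A = 70.667 / 83.884 = 0.8424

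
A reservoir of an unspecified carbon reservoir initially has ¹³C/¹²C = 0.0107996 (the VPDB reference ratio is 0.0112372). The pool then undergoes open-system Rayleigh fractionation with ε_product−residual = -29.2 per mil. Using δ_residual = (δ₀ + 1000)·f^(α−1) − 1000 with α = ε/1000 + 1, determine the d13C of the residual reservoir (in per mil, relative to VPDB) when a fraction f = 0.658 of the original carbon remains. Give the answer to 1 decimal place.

δ₀ = (0.0107996/0.0112372 − 1)×1000 = (0.961058 − 1)×1000 = -38.942 per mil
α − 1 = ε/1000 = -0.0292
f^(α−1) = 0.658^(-0.0292) = 1.012297
δ_res = (-38.942 + 1000) × 1.012297 − 1000 = 972.876 − 1000 = -27.12 per mil

-27.1 per mil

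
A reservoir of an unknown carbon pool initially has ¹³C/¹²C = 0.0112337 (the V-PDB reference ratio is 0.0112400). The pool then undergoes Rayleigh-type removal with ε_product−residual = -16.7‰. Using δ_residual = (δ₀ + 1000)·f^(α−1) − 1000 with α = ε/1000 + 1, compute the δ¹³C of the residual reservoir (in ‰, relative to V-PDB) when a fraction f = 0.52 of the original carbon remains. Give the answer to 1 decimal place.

10.4‰

δ₀ = (0.0112337/0.0112400 − 1)×1000 = (0.999440 − 1)×1000 = -0.560‰
α − 1 = ε/1000 = -0.0167
f^(α−1) = 0.52^(-0.0167) = 1.010980
δ_res = (-0.560 + 1000) × 1.010980 − 1000 = 1010.414 − 1000 = 10.41‰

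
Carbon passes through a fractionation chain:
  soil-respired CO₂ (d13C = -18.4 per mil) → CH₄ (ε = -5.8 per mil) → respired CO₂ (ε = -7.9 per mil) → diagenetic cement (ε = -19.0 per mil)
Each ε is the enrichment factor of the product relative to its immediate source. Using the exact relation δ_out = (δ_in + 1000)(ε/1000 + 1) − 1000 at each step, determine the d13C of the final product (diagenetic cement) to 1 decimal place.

-50.2 per mil

step 1: δ = (-18.40 + 1000)·(-5.8/1000 + 1) − 1000 = -24.09 per mil
step 2: δ = (-24.09 + 1000)·(-7.9/1000 + 1) − 1000 = -31.80 per mil
step 3: δ = (-31.80 + 1000)·(-19.0/1000 + 1) − 1000 = -50.20 per mil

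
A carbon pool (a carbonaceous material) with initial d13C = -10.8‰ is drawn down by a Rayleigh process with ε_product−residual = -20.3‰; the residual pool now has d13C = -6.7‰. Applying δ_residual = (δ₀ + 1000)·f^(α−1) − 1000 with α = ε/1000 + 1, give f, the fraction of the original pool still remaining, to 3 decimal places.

0.816

α − 1 = ε/1000 = -0.0203
(δ_res + 1000)/(δ₀ + 1000) = (-6.7 + 1000)/(-10.8 + 1000) = 993.3/989.2 = 1.004145
f = 1.004145^(1/-0.0203) = exp(ln(1.004145)/-0.0203) = exp(0.00414/-0.0203)
f = exp(-0.2038) = 0.8157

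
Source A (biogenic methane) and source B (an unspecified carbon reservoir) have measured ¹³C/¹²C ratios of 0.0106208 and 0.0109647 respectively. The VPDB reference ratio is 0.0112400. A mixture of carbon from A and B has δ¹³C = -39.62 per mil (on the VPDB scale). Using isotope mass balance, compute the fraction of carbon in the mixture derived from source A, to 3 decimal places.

δ_A = (0.0106208/0.0112400 − 1)×1000 = (0.944911 − 1)×1000 = -55.089 per mil
δ_B = (0.0109647/0.0112400 − 1)×1000 = (0.975507 − 1)×1000 = -24.493 per mil
f_A = (δ_mix − δ_B)/(δ_A − δ_B) = (-39.62 − (-24.493))/(-55.089 − (-24.493))
f_A = -15.127 / -30.596 = 0.4944

0.494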